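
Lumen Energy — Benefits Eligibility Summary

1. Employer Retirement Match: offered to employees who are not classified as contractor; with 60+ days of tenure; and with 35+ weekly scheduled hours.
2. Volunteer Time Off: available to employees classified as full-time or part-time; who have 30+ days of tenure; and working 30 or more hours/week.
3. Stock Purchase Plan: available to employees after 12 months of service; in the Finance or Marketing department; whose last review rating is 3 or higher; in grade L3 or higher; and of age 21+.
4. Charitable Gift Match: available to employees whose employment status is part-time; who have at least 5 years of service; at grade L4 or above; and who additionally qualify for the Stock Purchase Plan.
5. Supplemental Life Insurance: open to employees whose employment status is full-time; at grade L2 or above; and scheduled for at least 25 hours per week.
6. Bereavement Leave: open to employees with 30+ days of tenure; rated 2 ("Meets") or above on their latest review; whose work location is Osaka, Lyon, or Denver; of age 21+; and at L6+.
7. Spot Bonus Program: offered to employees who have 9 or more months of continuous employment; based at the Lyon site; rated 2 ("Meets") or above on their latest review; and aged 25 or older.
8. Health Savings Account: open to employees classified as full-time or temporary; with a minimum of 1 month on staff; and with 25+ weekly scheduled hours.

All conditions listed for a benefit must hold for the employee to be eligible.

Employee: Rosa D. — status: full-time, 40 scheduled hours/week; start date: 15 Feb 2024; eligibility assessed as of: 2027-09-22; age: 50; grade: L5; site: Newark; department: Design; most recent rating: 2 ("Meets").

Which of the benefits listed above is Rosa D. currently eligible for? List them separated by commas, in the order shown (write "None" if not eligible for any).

Service from 15 Feb 2024 to 2027-09-22: 1315 days.
Employer Retirement Match — status full-time ✓ (not excluded); service 1315 days ≥ 60 days ✓; 40 hrs/wk ≥ 35 ✓ → eligible.
Volunteer Time Off — status full-time ✓; service 1315 days ≥ 30 days ✓; 40 hrs/wk ≥ 30 ✓ → eligible.
Stock Purchase Plan — service 1315 days ≥ 12 months (≈360 days) ✓; dept Design ✗ → not eligible.
Charitable Gift Match — status full-time ✗ (requires part-time) → not eligible.
Supplemental Life Insurance — status full-time ✓; grade L5 ≥ L2 ✓; 40 hrs/wk ≥ 25 ✓ → eligible.
Bereavement Leave — service 1315 days ≥ 30 days ✓; rating 2 ≥ 2 ✓; site Newark ✗ (not Osaka, Lyon, or Denver) → not eligible.
Spot Bonus Program — service 1315 days ≥ 9 months (≈270 days) ✓; site Newark ✗ (not Lyon) → not eligible.
Health Savings Account — status full-time ✓; service 1315 days ≥ 1 month (≈30 days) ✓; 40 hrs/wk ≥ 25 ✓ → eligible.

Employer Retirement Match, Volunteer Time Off, Supplemental Life Insurance, Health Savings Account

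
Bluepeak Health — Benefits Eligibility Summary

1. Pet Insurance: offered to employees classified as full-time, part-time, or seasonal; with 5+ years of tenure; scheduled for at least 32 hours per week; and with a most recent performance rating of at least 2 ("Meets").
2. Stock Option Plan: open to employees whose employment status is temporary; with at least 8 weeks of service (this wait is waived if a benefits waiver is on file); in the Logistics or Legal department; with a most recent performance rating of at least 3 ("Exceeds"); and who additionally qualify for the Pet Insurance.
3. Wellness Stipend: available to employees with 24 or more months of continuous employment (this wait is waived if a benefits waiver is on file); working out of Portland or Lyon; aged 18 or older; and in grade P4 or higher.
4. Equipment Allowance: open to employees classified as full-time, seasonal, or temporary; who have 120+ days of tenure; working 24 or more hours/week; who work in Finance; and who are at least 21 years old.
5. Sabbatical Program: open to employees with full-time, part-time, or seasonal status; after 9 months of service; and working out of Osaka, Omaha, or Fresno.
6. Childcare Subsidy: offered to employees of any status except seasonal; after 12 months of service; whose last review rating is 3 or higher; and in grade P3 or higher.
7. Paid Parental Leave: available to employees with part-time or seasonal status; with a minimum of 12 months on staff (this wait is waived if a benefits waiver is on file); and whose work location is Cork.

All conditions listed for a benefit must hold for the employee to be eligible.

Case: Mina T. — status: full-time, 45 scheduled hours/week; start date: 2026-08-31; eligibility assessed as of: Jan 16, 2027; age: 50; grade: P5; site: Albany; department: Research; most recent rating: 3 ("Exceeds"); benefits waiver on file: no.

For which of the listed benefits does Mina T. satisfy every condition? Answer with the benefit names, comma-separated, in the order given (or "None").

None

Service from 2026-08-31 to Jan 16, 2027: 138 days.
Pet Insurance — status full-time ✓; service 138 days < 5 years (≈1825 days) ✗ → not eligible.
Stock Option Plan — status full-time ✗ (requires temporary) → not eligible.
Wellness Stipend — no waiver, service 138 days < 24 months (≈720 days) ✗ → not eligible.
Equipment Allowance — status full-time ✓; service 138 days ≥ 120 days ✓; 45 hrs/wk ≥ 24 ✓; dept Research ✗ → not eligible.
Sabbatical Program — status full-time ✓; service 138 days < 9 months (≈270 days) ✗ → not eligible.
Childcare Subsidy — status full-time ✓ (not excluded); service 138 days < 12 months (≈360 days) ✗ → not eligible.
Paid Parental Leave — status full-time ✗ (requires part-time or seasonal) → not eligible.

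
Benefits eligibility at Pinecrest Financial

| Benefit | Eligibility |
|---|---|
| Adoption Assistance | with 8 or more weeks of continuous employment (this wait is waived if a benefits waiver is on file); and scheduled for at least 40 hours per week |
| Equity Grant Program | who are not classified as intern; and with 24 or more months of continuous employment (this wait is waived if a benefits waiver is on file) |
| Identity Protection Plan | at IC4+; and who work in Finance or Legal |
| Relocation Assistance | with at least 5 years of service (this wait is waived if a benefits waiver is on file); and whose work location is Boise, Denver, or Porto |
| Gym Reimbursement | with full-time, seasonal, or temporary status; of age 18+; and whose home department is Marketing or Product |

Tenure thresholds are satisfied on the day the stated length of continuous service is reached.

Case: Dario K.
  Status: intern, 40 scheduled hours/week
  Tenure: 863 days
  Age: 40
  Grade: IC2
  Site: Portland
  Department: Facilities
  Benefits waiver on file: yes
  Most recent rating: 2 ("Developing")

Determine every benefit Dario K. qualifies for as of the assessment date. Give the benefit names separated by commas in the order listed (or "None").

Adoption Assistance — benefits waiver on file ✓; 40 hrs/wk ≥ 40 ✓ → eligible.
Equity Grant Program — status intern ✗ (excluded) → not eligible.
Identity Protection Plan — grade IC2 < IC4 ✗ → not eligible.
Relocation Assistance — benefits waiver on file ✓; site Portland ✗ (not Boise, Denver, or Porto) → not eligible.
Gym Reimbursement — status intern ✗ (requires full-time, seasonal, or temporary) → not eligible.

Adoption Assistance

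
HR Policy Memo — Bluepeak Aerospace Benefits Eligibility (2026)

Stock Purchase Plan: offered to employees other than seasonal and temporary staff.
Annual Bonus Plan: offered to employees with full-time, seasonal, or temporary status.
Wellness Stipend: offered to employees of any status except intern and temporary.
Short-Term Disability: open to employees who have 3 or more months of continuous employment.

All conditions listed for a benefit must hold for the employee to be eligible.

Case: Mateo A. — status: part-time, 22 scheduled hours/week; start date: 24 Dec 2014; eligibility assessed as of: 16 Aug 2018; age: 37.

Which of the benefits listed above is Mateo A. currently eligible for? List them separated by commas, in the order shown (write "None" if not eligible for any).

Service from 24 Dec 2014 to 16 Aug 2018: 1331 days.
Stock Purchase Plan — status part-time ✓ (not excluded) → eligible.
Annual Bonus Plan — status part-time ✗ (requires full-time, seasonal, or temporary) → not eligible.
Wellness Stipend — status part-time ✓ (not excluded) → eligible.
Short-Term Disability — service 1331 days ≥ 3 months (≈90 days) ✓ → eligible.

Stock Purchase Plan, Wellness Stipend, Short-Term Disability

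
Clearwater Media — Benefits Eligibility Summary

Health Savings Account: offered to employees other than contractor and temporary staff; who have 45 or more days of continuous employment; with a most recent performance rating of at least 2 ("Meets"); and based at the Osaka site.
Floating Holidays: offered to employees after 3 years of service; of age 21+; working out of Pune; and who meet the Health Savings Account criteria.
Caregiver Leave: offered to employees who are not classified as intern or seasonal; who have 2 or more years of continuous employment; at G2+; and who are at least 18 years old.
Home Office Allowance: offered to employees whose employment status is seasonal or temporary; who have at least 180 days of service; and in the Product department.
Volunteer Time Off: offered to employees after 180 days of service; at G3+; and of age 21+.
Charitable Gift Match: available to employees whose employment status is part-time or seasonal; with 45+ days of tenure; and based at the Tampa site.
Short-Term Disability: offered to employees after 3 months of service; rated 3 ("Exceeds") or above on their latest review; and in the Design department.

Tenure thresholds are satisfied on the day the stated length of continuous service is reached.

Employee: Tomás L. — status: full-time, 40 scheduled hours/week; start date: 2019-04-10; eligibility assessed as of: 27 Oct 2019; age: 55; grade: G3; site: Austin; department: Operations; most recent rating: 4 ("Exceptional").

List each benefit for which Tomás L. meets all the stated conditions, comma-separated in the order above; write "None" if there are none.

Service from 2019-04-10 to 27 Oct 2019: 200 days.
Health Savings Account — status full-time ✓ (not excluded); service 200 days ≥ 45 days ✓; rating 4 ≥ 2 ✓; site Austin ✗ (not Osaka) → not eligible.
Floating Holidays — service 200 days < 3 years (≈1095 days) ✗ → not eligible.
Caregiver Leave — status full-time ✓ (not excluded); service 200 days < 2 years (≈730 days) ✗ → not eligible.
Home Office Allowance — status full-time ✗ (requires seasonal or temporary) → not eligible.
Volunteer Time Off — service 200 days ≥ 180 days ✓; grade G3 ≥ G3 ✓; age 55 ≥ 21 ✓ → eligible.
Charitable Gift Match — status full-time ✗ (requires part-time or seasonal) → not eligible.
Short-Term Disability — service 200 days ≥ 3 months (≈90 days) ✓; rating 4 ≥ 3 ✓; dept Operations ✗ → not eligible.

Volunteer Time Off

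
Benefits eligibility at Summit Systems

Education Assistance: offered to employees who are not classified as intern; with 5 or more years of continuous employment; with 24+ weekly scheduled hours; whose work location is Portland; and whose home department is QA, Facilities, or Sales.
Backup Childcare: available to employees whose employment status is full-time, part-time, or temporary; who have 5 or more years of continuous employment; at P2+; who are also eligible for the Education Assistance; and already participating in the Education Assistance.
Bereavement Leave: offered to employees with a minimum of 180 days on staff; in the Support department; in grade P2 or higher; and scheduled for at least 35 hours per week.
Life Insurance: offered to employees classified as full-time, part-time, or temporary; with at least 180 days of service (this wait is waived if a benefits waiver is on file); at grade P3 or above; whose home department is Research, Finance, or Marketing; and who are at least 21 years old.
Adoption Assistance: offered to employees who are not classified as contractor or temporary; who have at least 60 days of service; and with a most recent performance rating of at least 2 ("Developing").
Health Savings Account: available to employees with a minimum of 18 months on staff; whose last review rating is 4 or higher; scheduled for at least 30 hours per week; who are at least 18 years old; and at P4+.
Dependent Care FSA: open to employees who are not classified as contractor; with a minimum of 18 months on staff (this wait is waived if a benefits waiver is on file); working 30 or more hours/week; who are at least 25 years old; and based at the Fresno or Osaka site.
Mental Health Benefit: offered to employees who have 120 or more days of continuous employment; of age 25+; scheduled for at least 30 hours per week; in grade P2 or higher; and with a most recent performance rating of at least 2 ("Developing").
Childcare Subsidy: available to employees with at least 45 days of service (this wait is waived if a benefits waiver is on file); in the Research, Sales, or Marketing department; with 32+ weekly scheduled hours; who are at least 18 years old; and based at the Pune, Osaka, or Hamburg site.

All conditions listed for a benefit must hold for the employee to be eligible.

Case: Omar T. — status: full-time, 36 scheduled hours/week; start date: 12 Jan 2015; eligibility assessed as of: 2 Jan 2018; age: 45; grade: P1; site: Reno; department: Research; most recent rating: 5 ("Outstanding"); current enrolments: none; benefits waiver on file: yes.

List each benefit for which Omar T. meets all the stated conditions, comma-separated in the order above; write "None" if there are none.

Adoption Assistance

Service from 12 Jan 2015 to 2 Jan 2018: 1086 days.
Education Assistance — status full-time ✓ (not excluded); service 1086 days < 5 years (≈1825 days) ✗ → not eligible.
Backup Childcare — status full-time ✓; service 1086 days < 5 years (≈1825 days) ✗ → not eligible.
Bereavement Leave — service 1086 days ≥ 180 days ✓; dept Research ✗ → not eligible.
Life Insurance — status full-time ✓; benefits waiver on file ✓; grade P1 < P3 ✗ → not eligible.
Adoption Assistance — status full-time ✓ (not excluded); service 1086 days ≥ 60 days ✓; rating 5 ≥ 2 ✓ → eligible.
Health Savings Account — service 1086 days ≥ 18 months (≈540 days) ✓; rating 5 ≥ 4 ✓; 36 hrs/wk ≥ 30 ✓; age 45 ≥ 18 ✓; grade P1 < P4 ✗ → not eligible.
Dependent Care FSA — status full-time ✓ (not excluded); benefits waiver on file ✓; 36 hrs/wk ≥ 30 ✓; age 45 ≥ 25 ✓; site Reno ✗ (not Fresno or Osaka) → not eligible.
Mental Health Benefit — service 1086 days ≥ 120 days ✓; age 45 ≥ 25 ✓; 36 hrs/wk ≥ 30 ✓; grade P1 < P2 ✗ → not eligible.
Childcare Subsidy — benefits waiver on file ✓; dept Research ✓; 36 hrs/wk ≥ 32 ✓; age 45 ≥ 18 ✓; site Reno ✗ (not Pune, Osaka, or Hamburg) → not eligible.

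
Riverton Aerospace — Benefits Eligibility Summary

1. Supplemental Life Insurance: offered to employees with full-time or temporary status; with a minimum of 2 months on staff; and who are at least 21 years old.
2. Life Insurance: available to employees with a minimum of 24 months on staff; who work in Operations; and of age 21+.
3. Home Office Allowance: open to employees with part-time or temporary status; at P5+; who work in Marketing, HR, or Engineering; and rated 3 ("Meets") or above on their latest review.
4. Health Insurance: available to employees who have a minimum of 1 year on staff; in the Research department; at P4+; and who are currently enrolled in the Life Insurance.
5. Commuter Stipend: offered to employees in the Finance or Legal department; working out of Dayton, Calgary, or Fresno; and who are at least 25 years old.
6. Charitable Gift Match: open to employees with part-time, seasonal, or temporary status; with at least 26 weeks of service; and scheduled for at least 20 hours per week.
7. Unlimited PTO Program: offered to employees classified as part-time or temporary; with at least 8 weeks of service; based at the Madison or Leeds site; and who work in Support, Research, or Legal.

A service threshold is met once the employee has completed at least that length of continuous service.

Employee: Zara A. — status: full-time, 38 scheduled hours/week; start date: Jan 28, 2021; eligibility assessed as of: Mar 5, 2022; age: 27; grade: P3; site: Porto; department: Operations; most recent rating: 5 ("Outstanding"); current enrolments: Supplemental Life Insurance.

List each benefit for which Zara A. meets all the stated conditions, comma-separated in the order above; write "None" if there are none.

Supplemental Life Insurance

Service from Jan 28, 2021 to Mar 5, 2022: 401 days.
Supplemental Life Insurance — status full-time ✓; service 401 days ≥ 2 months (≈60 days) ✓; age 27 ≥ 21 ✓ → eligible.
Life Insurance — service 401 days < 24 months (≈720 days) ✗ → not eligible.
Home Office Allowance — status full-time ✗ (requires part-time or temporary) → not eligible.
Health Insurance — service 401 days ≥ 1 year (≈365 days) ✓; dept Operations ✗ → not eligible.
Commuter Stipend — dept Operations ✗ → not eligible.
Charitable Gift Match — status full-time ✗ (requires part-time, seasonal, or temporary) → not eligible.
Unlimited PTO Program — status full-time ✗ (requires part-time or temporary) → not eligible.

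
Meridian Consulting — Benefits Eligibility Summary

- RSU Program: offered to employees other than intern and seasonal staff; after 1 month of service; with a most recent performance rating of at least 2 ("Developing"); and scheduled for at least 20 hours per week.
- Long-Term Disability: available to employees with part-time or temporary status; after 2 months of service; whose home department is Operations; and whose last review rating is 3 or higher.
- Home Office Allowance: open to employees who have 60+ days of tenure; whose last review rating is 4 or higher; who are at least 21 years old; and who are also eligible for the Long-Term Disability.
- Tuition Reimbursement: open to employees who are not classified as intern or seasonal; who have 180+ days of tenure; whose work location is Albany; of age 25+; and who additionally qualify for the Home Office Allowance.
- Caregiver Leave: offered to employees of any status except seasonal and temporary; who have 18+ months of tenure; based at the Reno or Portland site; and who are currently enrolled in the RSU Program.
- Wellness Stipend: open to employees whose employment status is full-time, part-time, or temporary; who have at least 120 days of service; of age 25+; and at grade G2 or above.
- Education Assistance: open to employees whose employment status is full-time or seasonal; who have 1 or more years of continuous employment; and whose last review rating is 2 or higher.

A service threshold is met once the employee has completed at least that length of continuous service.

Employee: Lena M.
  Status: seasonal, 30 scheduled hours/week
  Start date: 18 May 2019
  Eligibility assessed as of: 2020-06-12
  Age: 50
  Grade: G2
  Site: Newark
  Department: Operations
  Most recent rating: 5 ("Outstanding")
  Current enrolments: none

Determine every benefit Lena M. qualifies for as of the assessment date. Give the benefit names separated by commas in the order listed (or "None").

Education Assistance

Service from 18 May 2019 to 2020-06-12: 391 days.
RSU Program — status seasonal ✗ (excluded) → not eligible.
Long-Term Disability — status seasonal ✗ (requires part-time or temporary) → not eligible.
Home Office Allowance — service 391 days ≥ 60 days ✓; rating 5 ≥ 4 ✓; age 50 ≥ 21 ✓; not eligible for Long-Term Disability ✗ → not eligible.
Tuition Reimbursement — status seasonal ✗ (excluded) → not eligible.
Caregiver Leave — status seasonal ✗ (excluded) → not eligible.
Wellness Stipend — status seasonal ✗ (requires full-time, part-time, or temporary) → not eligible.
Education Assistance — status seasonal ✓; service 391 days ≥ 1 year (≈365 days) ✓; rating 5 ≥ 2 ✓ → eligible.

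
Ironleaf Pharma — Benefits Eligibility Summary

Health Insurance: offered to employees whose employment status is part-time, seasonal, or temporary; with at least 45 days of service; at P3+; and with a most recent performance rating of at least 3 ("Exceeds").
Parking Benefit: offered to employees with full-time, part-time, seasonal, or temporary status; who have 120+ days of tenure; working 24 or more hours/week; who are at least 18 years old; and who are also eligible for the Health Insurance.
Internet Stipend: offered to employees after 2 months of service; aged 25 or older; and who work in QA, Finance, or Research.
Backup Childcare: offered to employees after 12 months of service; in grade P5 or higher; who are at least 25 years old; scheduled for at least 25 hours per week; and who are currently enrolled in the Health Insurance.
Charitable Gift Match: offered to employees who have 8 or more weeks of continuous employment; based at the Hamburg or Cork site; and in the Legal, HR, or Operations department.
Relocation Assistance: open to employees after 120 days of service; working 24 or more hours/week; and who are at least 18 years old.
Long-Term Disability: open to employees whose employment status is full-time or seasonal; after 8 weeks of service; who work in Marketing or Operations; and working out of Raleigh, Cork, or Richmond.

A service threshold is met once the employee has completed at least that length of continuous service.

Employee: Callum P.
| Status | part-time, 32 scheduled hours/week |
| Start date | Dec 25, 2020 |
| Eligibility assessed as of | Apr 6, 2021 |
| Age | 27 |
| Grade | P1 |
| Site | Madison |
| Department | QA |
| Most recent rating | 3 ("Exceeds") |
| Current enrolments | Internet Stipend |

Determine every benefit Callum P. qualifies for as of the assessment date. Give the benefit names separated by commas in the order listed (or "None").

Internet Stipend

Service from Dec 25, 2020 to Apr 6, 2021: 102 days.
Health Insurance — status part-time ✓; service 102 days ≥ 45 days ✓; grade P1 < P3 ✗ → not eligible.
Parking Benefit — status part-time ✓; service 102 days < 120 days ✗ → not eligible.
Internet Stipend — service 102 days ≥ 2 months (≈60 days) ✓; age 27 ≥ 25 ✓; dept QA ✓ → eligible.
Backup Childcare — service 102 days < 12 months (≈360 days) ✗ → not eligible.
Charitable Gift Match — service 102 days ≥ 8 weeks (≈56 days) ✓; site Madison ✗ (not Hamburg or Cork) → not eligible.
Relocation Assistance — service 102 days < 120 days ✗ → not eligible.
Long-Term Disability — status part-time ✗ (requires full-time or seasonal) → not eligible.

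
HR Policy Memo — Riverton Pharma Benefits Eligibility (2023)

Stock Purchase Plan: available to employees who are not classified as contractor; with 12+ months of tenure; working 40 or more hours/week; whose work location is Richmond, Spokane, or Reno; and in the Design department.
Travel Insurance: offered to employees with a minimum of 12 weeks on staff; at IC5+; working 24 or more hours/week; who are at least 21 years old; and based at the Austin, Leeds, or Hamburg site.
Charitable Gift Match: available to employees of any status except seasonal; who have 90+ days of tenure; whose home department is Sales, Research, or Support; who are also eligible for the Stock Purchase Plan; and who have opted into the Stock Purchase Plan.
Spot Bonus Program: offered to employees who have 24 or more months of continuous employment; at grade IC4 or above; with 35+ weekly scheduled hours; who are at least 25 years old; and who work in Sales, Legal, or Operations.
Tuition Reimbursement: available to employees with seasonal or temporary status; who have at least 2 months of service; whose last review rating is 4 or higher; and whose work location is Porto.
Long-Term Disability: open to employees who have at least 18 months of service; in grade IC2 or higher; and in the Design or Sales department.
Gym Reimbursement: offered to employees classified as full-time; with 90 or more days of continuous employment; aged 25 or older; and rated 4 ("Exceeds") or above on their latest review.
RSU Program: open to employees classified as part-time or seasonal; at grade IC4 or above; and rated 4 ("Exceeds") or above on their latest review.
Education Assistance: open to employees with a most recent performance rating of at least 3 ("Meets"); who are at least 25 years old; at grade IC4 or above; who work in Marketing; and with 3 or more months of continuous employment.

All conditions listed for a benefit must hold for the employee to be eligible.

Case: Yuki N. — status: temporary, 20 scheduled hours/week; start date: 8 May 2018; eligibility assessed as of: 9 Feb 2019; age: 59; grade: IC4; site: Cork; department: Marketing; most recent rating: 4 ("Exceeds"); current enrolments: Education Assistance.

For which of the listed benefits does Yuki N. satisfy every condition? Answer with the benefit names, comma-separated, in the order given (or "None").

Service from 8 May 2018 to 9 Feb 2019: 277 days.
Stock Purchase Plan — status temporary ✓ (not excluded); service 277 days < 12 months (≈360 days) ✗ → not eligible.
Travel Insurance — service 277 days ≥ 12 weeks (≈84 days) ✓; grade IC4 < IC5 ✗ → not eligible.
Charitable Gift Match — status temporary ✓ (not excluded); service 277 days ≥ 90 days ✓; dept Marketing ✗ → not eligible.
Spot Bonus Program — service 277 days < 24 months (≈720 days) ✗ → not eligible.
Tuition Reimbursement — status temporary ✓; service 277 days ≥ 2 months (≈60 days) ✓; rating 4 ≥ 4 ✓; site Cork ✗ (not Porto) → not eligible.
Long-Term Disability — service 277 days < 18 months (≈540 days) ✗ → not eligible.
Gym Reimbursement — status temporary ✗ (requires full-time) → not eligible.
RSU Program — status temporary ✗ (requires part-time or seasonal) → not eligible.
Education Assistance — rating 4 ≥ 3 ✓; age 59 ≥ 25 ✓; grade IC4 ≥ IC4 ✓; dept Marketing ✓; service 277 days ≥ 3 months (≈90 days) ✓ → eligible.

Education Assistance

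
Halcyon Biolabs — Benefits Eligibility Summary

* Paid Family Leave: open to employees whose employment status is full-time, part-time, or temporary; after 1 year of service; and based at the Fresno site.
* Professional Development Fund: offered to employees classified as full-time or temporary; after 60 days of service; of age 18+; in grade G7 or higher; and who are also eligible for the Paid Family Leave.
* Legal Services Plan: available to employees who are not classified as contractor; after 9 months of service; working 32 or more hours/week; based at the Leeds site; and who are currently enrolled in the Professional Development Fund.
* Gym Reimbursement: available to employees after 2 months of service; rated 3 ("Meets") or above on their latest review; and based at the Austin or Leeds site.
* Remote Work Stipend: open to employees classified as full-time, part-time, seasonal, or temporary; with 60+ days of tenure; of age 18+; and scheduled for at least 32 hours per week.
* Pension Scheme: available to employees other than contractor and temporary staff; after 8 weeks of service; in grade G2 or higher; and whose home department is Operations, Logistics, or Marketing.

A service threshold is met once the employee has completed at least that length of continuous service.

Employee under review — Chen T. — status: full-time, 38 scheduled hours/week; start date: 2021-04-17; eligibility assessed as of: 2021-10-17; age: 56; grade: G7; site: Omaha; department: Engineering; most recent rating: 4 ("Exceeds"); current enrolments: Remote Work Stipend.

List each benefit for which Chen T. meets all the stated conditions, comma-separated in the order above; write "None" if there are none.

Service from 2021-04-17 to 2021-10-17: 183 days.
Paid Family Leave — status full-time ✓; service 183 days < 1 year (≈365 days) ✗ → not eligible.
Professional Development Fund — status full-time ✓; service 183 days ≥ 60 days ✓; age 56 ≥ 18 ✓; grade G7 ≥ G7 ✓; not eligible for Paid Family Leave ✗ → not eligible.
Legal Services Plan — status full-time ✓ (not excluded); service 183 days < 9 months (≈270 days) ✗ → not eligible.
Gym Reimbursement — service 183 days ≥ 2 months (≈60 days) ✓; rating 4 ≥ 3 ✓; site Omaha ✗ (not Austin or Leeds) → not eligible.
Remote Work Stipend — status full-time ✓; service 183 days ≥ 60 days ✓; age 56 ≥ 18 ✓; 38 hrs/wk ≥ 32 ✓ → eligible.
Pension Scheme — status full-time ✓ (not excluded); service 183 days ≥ 8 weeks (≈56 days) ✓; grade G7 ≥ G2 ✓; dept Engineering ✗ → not eligible.

Remote Work Stipend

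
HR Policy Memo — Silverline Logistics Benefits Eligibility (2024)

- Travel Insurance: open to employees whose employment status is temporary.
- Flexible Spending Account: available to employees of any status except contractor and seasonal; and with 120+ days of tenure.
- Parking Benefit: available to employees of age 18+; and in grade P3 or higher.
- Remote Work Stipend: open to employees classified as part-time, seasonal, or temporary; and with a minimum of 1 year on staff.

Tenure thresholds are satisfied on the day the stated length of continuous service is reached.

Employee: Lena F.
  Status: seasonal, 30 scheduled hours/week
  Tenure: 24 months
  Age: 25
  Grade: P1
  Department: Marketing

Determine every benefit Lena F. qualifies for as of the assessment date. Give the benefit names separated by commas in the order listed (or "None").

Remote Work Stipend

Travel Insurance — status seasonal ✗ (requires temporary) → not eligible.
Flexible Spending Account — status seasonal ✗ (excluded) → not eligible.
Parking Benefit — age 25 ≥ 18 ✓; grade P1 < P3 ✗ → not eligible.
Remote Work Stipend — status seasonal ✓; service 24 months ≥ 1 year (≈365 days) ✓ → eligible.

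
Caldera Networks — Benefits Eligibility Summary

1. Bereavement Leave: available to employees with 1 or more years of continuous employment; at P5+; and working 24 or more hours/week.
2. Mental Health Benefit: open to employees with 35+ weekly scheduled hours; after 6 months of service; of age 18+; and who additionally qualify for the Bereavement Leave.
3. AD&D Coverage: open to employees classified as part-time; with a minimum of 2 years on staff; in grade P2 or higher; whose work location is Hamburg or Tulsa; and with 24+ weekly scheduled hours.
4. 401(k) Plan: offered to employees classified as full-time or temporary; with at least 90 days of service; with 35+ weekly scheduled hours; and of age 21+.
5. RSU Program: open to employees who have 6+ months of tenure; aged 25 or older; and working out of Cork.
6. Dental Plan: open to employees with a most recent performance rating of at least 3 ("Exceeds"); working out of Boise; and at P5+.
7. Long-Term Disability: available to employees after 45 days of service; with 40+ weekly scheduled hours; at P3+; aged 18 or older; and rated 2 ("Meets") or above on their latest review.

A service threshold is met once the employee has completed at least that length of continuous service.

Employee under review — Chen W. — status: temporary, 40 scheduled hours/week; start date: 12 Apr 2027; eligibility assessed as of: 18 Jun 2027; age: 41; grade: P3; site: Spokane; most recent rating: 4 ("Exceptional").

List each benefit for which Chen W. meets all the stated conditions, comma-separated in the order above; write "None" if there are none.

Long-Term Disability

Service from 12 Apr 2027 to 18 Jun 2027: 67 days.
Bereavement Leave — service 67 days < 1 year (≈365 days) ✗ → not eligible.
Mental Health Benefit — 40 hrs/wk ≥ 35 ✓; service 67 days < 6 months (≈180 days) ✗ → not eligible.
AD&D Coverage — status temporary ✗ (requires part-time) → not eligible.
401(k) Plan — status temporary ✓; service 67 days < 90 days ✗ → not eligible.
RSU Program — service 67 days < 6 months (≈180 days) ✗ → not eligible.
Dental Plan — rating 4 ≥ 3 ✓; site Spokane ✗ (not Boise) → not eligible.
Long-Term Disability — service 67 days ≥ 45 days ✓; 40 hrs/wk ≥ 40 ✓; grade P3 ≥ P3 ✓; age 41 ≥ 18 ✓; rating 4 ≥ 2 ✓ → eligible.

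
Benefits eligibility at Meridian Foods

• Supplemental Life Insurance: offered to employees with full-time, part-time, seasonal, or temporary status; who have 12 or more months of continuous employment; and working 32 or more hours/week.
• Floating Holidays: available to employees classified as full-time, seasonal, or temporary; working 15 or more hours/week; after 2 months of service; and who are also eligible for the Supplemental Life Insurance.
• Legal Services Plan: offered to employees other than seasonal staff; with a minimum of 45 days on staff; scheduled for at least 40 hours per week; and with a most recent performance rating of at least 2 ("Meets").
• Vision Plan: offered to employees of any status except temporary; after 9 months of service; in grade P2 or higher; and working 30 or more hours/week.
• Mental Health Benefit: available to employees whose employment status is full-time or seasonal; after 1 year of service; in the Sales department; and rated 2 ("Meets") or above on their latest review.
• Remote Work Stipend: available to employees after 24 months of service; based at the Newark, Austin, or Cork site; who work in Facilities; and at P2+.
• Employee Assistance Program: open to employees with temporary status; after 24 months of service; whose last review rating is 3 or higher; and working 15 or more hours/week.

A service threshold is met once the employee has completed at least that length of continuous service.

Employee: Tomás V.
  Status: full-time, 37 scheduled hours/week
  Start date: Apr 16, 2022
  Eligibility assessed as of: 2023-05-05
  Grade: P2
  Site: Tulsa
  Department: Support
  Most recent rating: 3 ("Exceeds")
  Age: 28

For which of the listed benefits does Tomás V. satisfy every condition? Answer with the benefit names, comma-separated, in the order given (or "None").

Supplemental Life Insurance, Floating Holidays, Vision Plan

Service from Apr 16, 2022 to 2023-05-05: 384 days.
Supplemental Life Insurance — status full-time ✓; service 384 days ≥ 12 months (≈360 days) ✓; 37 hrs/wk ≥ 32 ✓ → eligible.
Floating Holidays — status full-time ✓; 37 hrs/wk ≥ 15 ✓; service 384 days ≥ 2 months (≈60 days) ✓; eligible for Supplemental Life Insurance ✓ → eligible.
Legal Services Plan — status full-time ✓ (not excluded); service 384 days ≥ 45 days ✓; 37 hrs/wk < 40 ✗ → not eligible.
Vision Plan — status full-time ✓ (not excluded); service 384 days ≥ 9 months (≈270 days) ✓; grade P2 ≥ P2 ✓; 37 hrs/wk ≥ 30 ✓ → eligible.
Mental Health Benefit — status full-time ✓; service 384 days ≥ 1 year (≈365 days) ✓; dept Support ✗ → not eligible.
Remote Work Stipend — service 384 days < 24 months (≈720 days) ✗ → not eligible.
Employee Assistance Program — status full-time ✗ (requires temporary) → not eligible.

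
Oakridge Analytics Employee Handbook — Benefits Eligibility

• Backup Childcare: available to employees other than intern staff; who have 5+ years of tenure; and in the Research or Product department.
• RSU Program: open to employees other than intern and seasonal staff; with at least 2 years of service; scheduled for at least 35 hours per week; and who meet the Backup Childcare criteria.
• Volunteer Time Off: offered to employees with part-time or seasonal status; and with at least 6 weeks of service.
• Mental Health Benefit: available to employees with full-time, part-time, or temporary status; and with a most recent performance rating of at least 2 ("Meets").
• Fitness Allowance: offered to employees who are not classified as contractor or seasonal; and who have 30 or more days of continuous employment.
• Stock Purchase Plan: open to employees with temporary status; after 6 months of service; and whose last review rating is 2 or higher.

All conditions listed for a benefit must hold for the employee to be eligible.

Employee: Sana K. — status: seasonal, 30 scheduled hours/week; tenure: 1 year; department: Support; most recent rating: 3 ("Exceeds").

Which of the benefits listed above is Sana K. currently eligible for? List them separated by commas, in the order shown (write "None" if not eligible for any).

Backup Childcare — status seasonal ✓ (not excluded); service 1 year < 5 years ✗ → not eligible.
RSU Program — status seasonal ✗ (excluded) → not eligible.
Volunteer Time Off — status seasonal ✓; service 1 year ≥ 6 weeks (≈42 days) ✓ → eligible.
Mental Health Benefit — status seasonal ✗ (requires full-time, part-time, or temporary) → not eligible.
Fitness Allowance — status seasonal ✗ (excluded) → not eligible.
Stock Purchase Plan — status seasonal ✗ (requires temporary) → not eligible.

Volunteer Time Off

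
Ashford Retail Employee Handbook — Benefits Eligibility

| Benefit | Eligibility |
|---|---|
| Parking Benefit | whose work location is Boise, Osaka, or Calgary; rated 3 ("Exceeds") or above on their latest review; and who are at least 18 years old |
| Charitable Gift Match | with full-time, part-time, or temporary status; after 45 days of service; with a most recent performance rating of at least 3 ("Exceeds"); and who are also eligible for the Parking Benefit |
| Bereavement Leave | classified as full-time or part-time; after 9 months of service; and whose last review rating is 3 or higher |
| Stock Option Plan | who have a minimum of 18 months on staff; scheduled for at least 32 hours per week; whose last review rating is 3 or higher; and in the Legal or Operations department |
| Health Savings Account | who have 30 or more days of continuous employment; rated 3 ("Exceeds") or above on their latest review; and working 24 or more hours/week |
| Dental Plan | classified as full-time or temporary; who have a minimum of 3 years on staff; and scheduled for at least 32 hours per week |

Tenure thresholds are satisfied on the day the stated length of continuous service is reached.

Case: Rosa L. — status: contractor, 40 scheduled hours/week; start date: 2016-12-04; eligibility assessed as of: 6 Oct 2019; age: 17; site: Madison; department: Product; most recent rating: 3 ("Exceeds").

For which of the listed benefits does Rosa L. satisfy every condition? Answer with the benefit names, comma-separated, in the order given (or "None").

Health Savings Account

Service from 2016-12-04 to 6 Oct 2019: 1036 days.
Parking Benefit — site Madison ✗ (not Boise, Osaka, or Calgary) → not eligible.
Charitable Gift Match — status contractor ✗ (requires full-time, part-time, or temporary) → not eligible.
Bereavement Leave — status contractor ✗ (requires full-time or part-time) → not eligible.
Stock Option Plan — service 1036 days ≥ 18 months (≈540 days) ✓; 40 hrs/wk ≥ 32 ✓; rating 3 ≥ 3 ✓; dept Product ✗ → not eligible.
Health Savings Account — service 1036 days ≥ 30 days ✓; rating 3 ≥ 3 ✓; 40 hrs/wk ≥ 24 ✓ → eligible.
Dental Plan — status contractor ✗ (requires full-time or temporary) → not eligible.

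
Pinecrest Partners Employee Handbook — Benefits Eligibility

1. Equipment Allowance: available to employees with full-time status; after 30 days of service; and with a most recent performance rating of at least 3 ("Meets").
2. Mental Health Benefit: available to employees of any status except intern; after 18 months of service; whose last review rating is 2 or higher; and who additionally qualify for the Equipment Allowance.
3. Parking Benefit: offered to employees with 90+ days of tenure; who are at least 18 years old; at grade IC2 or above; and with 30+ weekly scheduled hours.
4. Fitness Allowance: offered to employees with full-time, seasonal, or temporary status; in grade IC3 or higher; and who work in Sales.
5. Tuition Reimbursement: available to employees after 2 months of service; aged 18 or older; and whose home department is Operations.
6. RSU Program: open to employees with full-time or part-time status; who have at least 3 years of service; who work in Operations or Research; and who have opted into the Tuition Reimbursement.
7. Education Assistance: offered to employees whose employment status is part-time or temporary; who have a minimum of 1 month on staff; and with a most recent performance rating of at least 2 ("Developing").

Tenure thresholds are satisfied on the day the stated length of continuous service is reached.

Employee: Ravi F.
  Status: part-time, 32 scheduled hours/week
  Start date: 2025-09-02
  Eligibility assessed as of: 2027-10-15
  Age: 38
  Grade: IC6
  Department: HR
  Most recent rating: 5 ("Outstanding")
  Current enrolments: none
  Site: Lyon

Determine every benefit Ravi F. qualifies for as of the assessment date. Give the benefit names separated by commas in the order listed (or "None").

Parking Benefit, Education Assistance

Service from 2025-09-02 to 2027-10-15: 773 days.
Equipment Allowance — status part-time ✗ (requires full-time) → not eligible.
Mental Health Benefit — status part-time ✓ (not excluded); service 773 days ≥ 18 months (≈540 days) ✓; rating 5 ≥ 2 ✓; not eligible for Equipment Allowance ✗ → not eligible.
Parking Benefit — service 773 days ≥ 90 days ✓; age 38 ≥ 18 ✓; grade IC6 ≥ IC2 ✓; 32 hrs/wk ≥ 30 ✓ → eligible.
Fitness Allowance — status part-time ✗ (requires full-time, seasonal, or temporary) → not eligible.
Tuition Reimbursement — service 773 days ≥ 2 months (≈60 days) ✓; age 38 ≥ 18 ✓; dept HR ✗ → not eligible.
RSU Program — status part-time ✓; service 773 days < 3 years (≈1095 days) ✗ → not eligible.
Education Assistance — status part-time ✓; service 773 days ≥ 1 month (≈30 days) ✓; rating 5 ≥ 2 ✓ → eligible.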